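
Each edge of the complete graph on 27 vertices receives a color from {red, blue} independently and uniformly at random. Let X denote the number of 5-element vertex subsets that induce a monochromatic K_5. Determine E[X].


Let X = Σ_S X_S over the C(27, 5) = 80730 subsets S of size 5, where X_S = 1 if the K_5 on S is monochromatic.
For a fixed S, the K_5 on S has C(5, 2) = 10 edges. P[all 10 edges red] = (1/2)^10, and likewise for blue, so P[monochromatic] = 2·(1/2)^10 = 2^{1 − 10} = 1/512.
By linearity of expectation: E[X] = C(27, 5) · 2^{1 − 10} = 80730 · 1/512 = 40365/256.
Numerically: E[X] ≈ 157.6758.

E[X] = C(27,5)·2^(1−C(5,2)) = 40365/256 ≈ 157.6758.


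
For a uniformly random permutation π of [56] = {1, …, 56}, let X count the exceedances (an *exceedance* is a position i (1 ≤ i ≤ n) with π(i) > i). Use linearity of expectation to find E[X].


Write X = Σ_{i=1}^{56} X_i, where X_i = 1_{π(i) > i}.
For each fixed i, π(i) is uniform over {1, …, 56} (marginal of a uniform permutation), so P[π(i) > i] = (n − i)/n. Summing: Σ_{i=1}^{56} (n − i)/n = (0 + 1 + … + 55)/56 = 56(56 − 1)/(2·56) = (56 − 1)/2.
Hence E[X] = Σ_{i=1}^{56} (56 − i)/56 = 55/2 ≈ 27.50000.

E[X] = 55/2 = 27.50000.


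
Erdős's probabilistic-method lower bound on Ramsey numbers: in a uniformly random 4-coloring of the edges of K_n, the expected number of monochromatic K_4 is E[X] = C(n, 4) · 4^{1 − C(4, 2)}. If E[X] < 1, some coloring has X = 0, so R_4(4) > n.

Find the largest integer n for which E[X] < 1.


We need C(n, 4) · 4^{1 − 6} < 1, i.e. C(n, 4) < 4^{6 − 1} = 1024.
Check values of n near the boundary:
  n = 12: C(12, 4) = 495; 495 < 1024? YES
  n = 13: C(13, 4) = 715; 715 < 1024? YES
  n = 14: C(14, 4) = 1001; 1001 < 1024? YES
  n = 15: C(15, 4) = 1365; 1365 < 1024? NO
  n = 16: C(16, 4) = 1820; 1820 < 1024? NO
  n = 17: C(17, 4) = 2380; 2380 < 1024? NO
The largest n with C(n, 4) < 1024 is n = 14 (where E[X] = 1001/1024 ≈ 0.978). Hence R_4(4) > 14, i.e. R_4(4) ≥ 15.

Largest n = 14; hence R_4(4) > 14.


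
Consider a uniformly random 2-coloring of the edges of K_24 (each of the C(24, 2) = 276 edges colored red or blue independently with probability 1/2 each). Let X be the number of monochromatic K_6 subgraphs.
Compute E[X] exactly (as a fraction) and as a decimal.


Let X = Σ_S X_S over the C(24, 6) = 134596 subsets S of size 6, where X_S = 1 if the K_6 on S is monochromatic.
For a fixed S, the K_6 on S has C(6, 2) = 15 edges. P[all 15 edges red] = (1/2)^15, and likewise for blue, so P[monochromatic] = 2·(1/2)^15 = 2^{1 − 15} = 1/16384.
Summing: E[X] = C(24, 6) · 2^{1 − 15} = 134596 · 1/16384 = 33649/4096.
Numerically: E[X] ≈ 8.21509.

E[X] = C(24,6)·2^(1−C(6,2)) = 33649/4096 ≈ 8.21509.


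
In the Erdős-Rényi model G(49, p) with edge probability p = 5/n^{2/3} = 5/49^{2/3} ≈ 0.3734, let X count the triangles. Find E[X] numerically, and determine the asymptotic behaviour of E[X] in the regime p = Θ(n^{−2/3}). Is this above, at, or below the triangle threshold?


Number of potential triangles: C(49, 3) = 18424.
Each occurs with probability p³ ≈ (0.3734)³ ≈ 5.2061641e-02.
By linearity: E[X] = C(49, 3)·p³ ≈ 18424 · 5.2061641e-02 ≈ 959.18367.
Since α = 2/3 < 1, p = c/n^{2/3} ≫ 1/n is above the triangle threshold p ~ 1/n. Asymptotically E[X] ~ (c³/6)·n^{3(1−α)} = (5³/6)·n^{1} → ∞; triangles are abundant w.h.p.

E[X] ≈ 959.18367; in regime p = Θ(1/n^{2/3}) E[X] diverges (above the triangle threshold p ~ 1/n).


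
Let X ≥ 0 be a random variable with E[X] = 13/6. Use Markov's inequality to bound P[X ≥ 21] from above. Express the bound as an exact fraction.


μ = E[X] = 13/6, a = 21.
Markov: P[X ≥ 21] ≤ μ/a = (13/6)/21 = 13/126.
Numerically: ≈ 0.103.
(Since a = 21 > μ = 2.167, the bound 13/126 is < 1 and informative.)

P[X ≥ 21] ≤ 13/126 ≈ 0.103.


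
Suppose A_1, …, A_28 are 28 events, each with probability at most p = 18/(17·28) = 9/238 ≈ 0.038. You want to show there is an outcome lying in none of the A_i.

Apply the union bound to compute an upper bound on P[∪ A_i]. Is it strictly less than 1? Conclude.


Union bound: P[∪_{i=1}^{28} A_i] ≤ Σ_i P[A_i] ≤ 28·p = 28·(9/238) = 18/17.
Numerically: 18/17 ≈ 1.059.
Is 18/17 < 1? NO.
Since the bound 18/17 is ≥ 1, the union bound is uninformative here; it does NOT by itself certify existence.

28·p = 18/17 ≈ 1.059; existence NOT certified by the union bound.


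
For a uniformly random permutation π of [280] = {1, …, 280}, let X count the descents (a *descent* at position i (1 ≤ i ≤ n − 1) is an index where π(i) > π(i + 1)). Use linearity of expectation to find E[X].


Write X = Σ X_I over i = 1, …, 279, with X_I the indicator of one descent.
There are 279 indicators.
For each fixed i, the pair (π(i), π(i+1)) is a uniformly random ordered pair of distinct values from {1, …, 280}; by symmetry P[π(i) > π(i+1)] = 1/2.
By linearity: E[X] = 279 · (1/2) = (280 − 1) · (1/2) = 279/2 ≈ 139.5000.

E[X] = 279/2 = 139.5000.


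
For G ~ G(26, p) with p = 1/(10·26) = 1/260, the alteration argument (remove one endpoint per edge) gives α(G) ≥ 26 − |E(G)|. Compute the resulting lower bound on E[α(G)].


E[|E(G)|] = C(26, 2)·p = 325 · (1/260) = 5/4.
E[α(G)] ≥ n − E[|E(G)|] = 26 − 5/4 = 99/4.
Numerically: ≈ 24.75000.
(This is only a lower bound; the true E[α(G)] may be larger.)

E[α(G)] ≥ 99/4 ≈ 24.75000.


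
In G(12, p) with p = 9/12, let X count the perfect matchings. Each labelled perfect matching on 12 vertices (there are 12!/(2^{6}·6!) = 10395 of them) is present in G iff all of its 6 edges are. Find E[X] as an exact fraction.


K_12 has 12!/(2^{6}·6!) = 10395 labelled perfect matchings.
For each such perfect matching H, let X_H = 1 if all 6 edges of H are present in G. Then P[X_H = 1] = p^{6} = (3/4)^{6} = 729/4096.
By linearity: E[X] = Σ_H E[X_H] = 10395 · p^{6} = 10395 · 729/4096 = 7577955/4096.
Numerically: E[X] ≈ 1850.

E[X] = 10395 · (3/4)^{6} = 7577955/4096 ≈ 1850.


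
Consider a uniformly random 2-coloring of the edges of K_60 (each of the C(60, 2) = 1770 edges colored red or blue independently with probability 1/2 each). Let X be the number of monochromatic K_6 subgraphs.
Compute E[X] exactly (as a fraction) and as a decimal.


Let X = Σ_S X_S over the C(60, 6) = 50063860 subsets S of size 6, where X_S = 1 if the K_6 on S is monochromatic.
For a fixed S, the K_6 on S has C(6, 2) = 15 edges. P[all 15 edges red] = (1/2)^15, and likewise for blue, so P[monochromatic] = 2·(1/2)^15 = 2^{1 − 15} = 1/16384.
By linearity: E[X] = C(60, 6) · 2^{1 − 15} = 50063860 · 1/16384 = 12515965/4096.
Numerically: E[X] ≈ 3055.655518.

E[X] = C(60,6)·2^(1−C(6,2)) = 12515965/4096 ≈ 3055.655518.


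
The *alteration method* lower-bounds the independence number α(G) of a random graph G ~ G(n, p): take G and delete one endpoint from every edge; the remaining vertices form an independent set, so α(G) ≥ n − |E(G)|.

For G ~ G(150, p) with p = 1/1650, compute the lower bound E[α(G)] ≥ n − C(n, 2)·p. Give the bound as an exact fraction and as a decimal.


E[|E(G)|] = C(150, 2)·p = 11175 · (1/1650) = 149/22.
E[α(G)] ≥ n − E[|E(G)|] = 150 − 149/22 = 3151/22.
Numerically: ≈ 143.22727.
(This is only a lower bound; the true E[α(G)] may be larger.)

E[α(G)] ≥ 3151/22 ≈ 143.22727.


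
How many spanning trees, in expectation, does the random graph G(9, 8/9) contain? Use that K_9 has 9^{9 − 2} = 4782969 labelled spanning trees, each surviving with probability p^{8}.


K_9 has 9^{9 − 2} = 4782969 labelled spanning trees.
For each such spanning tree H, let X_H = 1 if all 8 edges of H are present in G. Then P[X_H = 1] = p^{8} = (8/9)^{8} = 16777216/43046721.
By linearity of expectation: E[X] = Σ_H E[X_H] = 4782969 · p^{8} = 4782969 · 16777216/43046721 = 16777216/9.
Numerically: E[X] ≈ 1.864e+06.

E[X] = 4782969 · (8/9)^{8} = 16777216/9 ≈ 1.864e+06.


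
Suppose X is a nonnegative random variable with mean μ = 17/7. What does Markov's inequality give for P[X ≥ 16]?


μ = E[X] = 17/7, a = 16.
Markov: P[X ≥ 16] ≤ μ/a = (17/7)/16 = 17/112.
Numerically: ≈ 0.1518.
(Since a = 16 > μ = 2.4286, the bound 17/112 is < 1 and informative.)

P[X ≥ 16] ≤ 17/112 ≈ 0.1518.


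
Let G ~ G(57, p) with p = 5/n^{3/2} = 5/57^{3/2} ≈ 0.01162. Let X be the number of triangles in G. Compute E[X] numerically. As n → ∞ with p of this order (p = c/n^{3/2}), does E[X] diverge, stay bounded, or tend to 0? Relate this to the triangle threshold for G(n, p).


Number of potential triangles: C(57, 3) = 29260.
Each occurs with probability p³ ≈ (0.01162)³ ≈ 1.568459e-06.
By linearity: E[X] = C(57, 3)·p³ ≈ 29260 · 1.568459e-06 ≈ 0.0459.
Since α = 3/2 > 1, p = c/n^{3/2} = o(1/n) is below the triangle threshold p ~ 1/n. Asymptotically E[X] ~ (c³/6)·n^{3(1−α)} = (5³/6)·n^{-1.5} → 0, so by Markov's inequality G has no triangles w.h.p.

E[X] ≈ 0.0459; in regime p = Θ(1/n^{3/2}) E[X] tends to 0 (below the triangle threshold p ~ 1/n).


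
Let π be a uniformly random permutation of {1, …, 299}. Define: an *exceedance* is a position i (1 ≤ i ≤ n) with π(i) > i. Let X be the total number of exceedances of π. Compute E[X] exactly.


Write X = Σ_{i=1}^{299} X_i, where X_i = 1_{π(i) > i}.
For each fixed i, π(i) is uniform over {1, …, 299} (marginal of a uniform permutation), so P[π(i) > i] = (n − i)/n. Summing: Σ_{i=1}^{299} (n − i)/n = (0 + 1 + … + 298)/299 = 299(299 − 1)/(2·299) = (299 − 1)/2.
Hence E[X] = Σ_{i=1}^{299} (299 − i)/299 = 149 ≈ 149.0000.

E[X] = 149 = 149.0000.


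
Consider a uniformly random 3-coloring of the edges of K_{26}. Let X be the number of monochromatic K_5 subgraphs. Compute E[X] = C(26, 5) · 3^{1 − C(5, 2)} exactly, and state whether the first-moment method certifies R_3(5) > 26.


E[X] = C(26, 5) · 3^{1 − 10} = 65780 · 3^{−9} = 65780/19683.
As a reduced fraction: E[X] = 65780/19683 ≈ 3.3420.
Is E[X] < 1? NO.
Since E[X] ≥ 1, the first-moment bound is inconclusive at n = 26; it does NOT by itself certify R_3(5) > 26.

E[X] = 65780/19683 ≈ 3.3420; E[X] ≥ 1; first-moment method inconclusive here.


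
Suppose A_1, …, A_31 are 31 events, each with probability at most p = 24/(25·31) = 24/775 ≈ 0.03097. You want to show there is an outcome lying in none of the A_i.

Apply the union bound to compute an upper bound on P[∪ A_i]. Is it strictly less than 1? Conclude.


Union bound: P[∪_{i=1}^{31} A_i] ≤ Σ_i P[A_i] ≤ 31·p = 31·(24/775) = 24/25.
Numerically: 24/25 ≈ 0.96000.
Is 24/25 < 1? YES.
Since P[∪ A_i] ≤ 24/25 < 1, the complement has P[∩ A_i^c] ≥ 1 − 24/25 = 1/25 > 0, so some outcome avoids every A_i.

31·p = 24/25 ≈ 0.96000; existence CERTIFIED by the union bound.


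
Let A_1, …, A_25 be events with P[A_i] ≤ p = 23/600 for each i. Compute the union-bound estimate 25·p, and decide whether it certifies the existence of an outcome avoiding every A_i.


Union bound: P[∪_{i=1}^{25} A_i] ≤ Σ_i P[A_i] ≤ 25·p = 25·(23/600) = 23/24.
Numerically: 23/24 ≈ 0.9583333.
Is 23/24 < 1? YES.
Since P[∪ A_i] ≤ 23/24 < 1, the complement has P[∩ A_i^c] ≥ 1 − 23/24 = 1/24 > 0, so some outcome avoids every A_i.

25·p = 23/24 ≈ 0.9583333; existence CERTIFIED by the union bound.


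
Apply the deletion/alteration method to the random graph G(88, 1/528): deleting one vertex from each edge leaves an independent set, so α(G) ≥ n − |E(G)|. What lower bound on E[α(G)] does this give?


E[|E(G)|] = C(88, 2)·p = 3828 · (1/528) = 29/4.
E[α(G)] ≥ n − E[|E(G)|] = 88 − 29/4 = 323/4.
Numerically: ≈ 80.75000.
(This is only a lower bound; the true E[α(G)] may be larger.)

E[α(G)] ≥ 323/4 ≈ 80.75000.


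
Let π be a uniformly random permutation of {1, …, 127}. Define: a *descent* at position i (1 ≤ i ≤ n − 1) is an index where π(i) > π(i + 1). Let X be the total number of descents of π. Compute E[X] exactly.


Write X = Σ X_I over i = 1, …, 126, with X_I the indicator of one descent.
There are 126 indicators.
For each fixed i, the pair (π(i), π(i+1)) is a uniformly random ordered pair of distinct values from {1, …, 127}; by symmetry P[π(i) > π(i+1)] = 1/2.
By linearity: E[X] = 126 · (1/2) = (127 − 1) · (1/2) = 63 ≈ 63.0000.

E[X] = 63 = 63.0000.


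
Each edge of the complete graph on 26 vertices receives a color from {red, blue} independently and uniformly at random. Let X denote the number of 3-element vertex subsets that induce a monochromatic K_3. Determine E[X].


Let X = Σ_S X_S over the C(26, 3) = 2600 subsets S of size 3, where X_S = 1 if the K_3 on S is monochromatic.
For a fixed S, the K_3 on S has C(3, 2) = 3 edges. P[all 3 edges red] = (1/2)^3, and likewise for blue, so P[monochromatic] = 2·(1/2)^3 = 2^{1 − 3} = 1/4.
By linearity: E[X] = C(26, 3) · 2^{1 − 3} = 2600 · 1/4 = 650.
Numerically: E[X] ≈ 650.00000.

E[X] = C(26,3)·2^(1−C(3,2)) = 650 ≈ 650.00000.


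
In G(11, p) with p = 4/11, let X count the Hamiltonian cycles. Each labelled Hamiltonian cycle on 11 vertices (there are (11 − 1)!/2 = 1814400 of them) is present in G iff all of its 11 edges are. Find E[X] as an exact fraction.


K_11 has (11 − 1)!/2 = 1814400 labelled Hamiltonian cycles.
For each such Hamiltonian cycle H, let X_H = 1 if all 11 edges of H are present in G. Then P[X_H = 1] = p^{11} = (4/11)^{11} = 4194304/285311670611.
Summing the indicators: E[X] = Σ_H E[X_H] = 1814400 · p^{11} = 1814400 · 4194304/285311670611 = 7610145177600/285311670611.
Numerically: E[X] ≈ 26.67.

E[X] = 1814400 · (4/11)^{11} = 7610145177600/285311670611 ≈ 26.67.


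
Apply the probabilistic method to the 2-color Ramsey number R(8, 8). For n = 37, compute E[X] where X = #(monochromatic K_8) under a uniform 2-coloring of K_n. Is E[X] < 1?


E[X] = C(37, 8) · 2^{1 − 28} = 38608020 · 2^{−27} = 38608020/134217728.
As a reduced fraction: E[X] = 9652005/33554432 ≈ 0.2877.
Is E[X] < 1? YES.
Since E[X] < 1, there exists a 2-coloring of K_{37} with no monochromatic K_8; hence R(8, 8) > 37.

E[X] = 9652005/33554432 ≈ 0.2877; E[X] < 1, so R(8, 8) > 37.


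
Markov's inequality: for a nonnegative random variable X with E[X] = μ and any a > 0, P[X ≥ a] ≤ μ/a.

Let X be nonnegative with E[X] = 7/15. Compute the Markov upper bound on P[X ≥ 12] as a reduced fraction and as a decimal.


μ = E[X] = 7/15, a = 12.
Markov: P[X ≥ 12] ≤ μ/a = (7/15)/12 = 7/180.
Numerically: ≈ 0.03889.
(Since a = 12 > μ = 0.46667, the bound 7/180 is < 1 and informative.)

P[X ≥ 12] ≤ 7/180 ≈ 0.03889.


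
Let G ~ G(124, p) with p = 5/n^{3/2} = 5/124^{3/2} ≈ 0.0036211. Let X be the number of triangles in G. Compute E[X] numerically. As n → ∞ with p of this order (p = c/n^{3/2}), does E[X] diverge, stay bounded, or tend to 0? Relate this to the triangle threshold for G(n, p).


Number of potential triangles: C(124, 3) = 310124.
Each occurs with probability p³ ≈ (0.0036211)³ ≈ 4.7480188e-08.
By linearity: E[X] = C(124, 3)·p³ ≈ 310124 · 4.7480188e-08 ≈ 0.01472.
Since α = 3/2 > 1, p = c/n^{3/2} = o(1/n) is below the triangle threshold p ~ 1/n. Asymptotically E[X] ~ (c³/6)·n^{3(1−α)} = (5³/6)·n^{-1.5} → 0, so by Markov's inequality G has no triangles w.h.p.

E[X] ≈ 0.01472; in regime p = Θ(1/n^{3/2}) E[X] tends to 0 (below the triangle threshold p ~ 1/n).


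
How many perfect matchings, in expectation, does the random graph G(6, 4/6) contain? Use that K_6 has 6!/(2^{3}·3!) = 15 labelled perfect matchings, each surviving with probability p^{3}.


K_6 has 6!/(2^{3}·3!) = 15 labelled perfect matchings.
For each such perfect matching H, let X_H = 1 if all 3 edges of H are present in G. Then P[X_H = 1] = p^{3} = (2/3)^{3} = 8/27.
By linearity: E[X] = Σ_H E[X_H] = 15 · p^{3} = 15 · 8/27 = 40/9.
Numerically: E[X] ≈ 4.444.

E[X] = 15 · (2/3)^{3} = 40/9 ≈ 4.444.


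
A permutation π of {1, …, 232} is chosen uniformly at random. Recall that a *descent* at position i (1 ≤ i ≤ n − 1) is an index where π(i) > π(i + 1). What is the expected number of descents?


Write X = Σ X_I over i = 1, …, 231, with X_I the indicator of one descent.
There are 231 indicators.
For each fixed i, the pair (π(i), π(i+1)) is a uniformly random ordered pair of distinct values from {1, …, 232}; by symmetry P[π(i) > π(i+1)] = 1/2.
By linearity: E[X] = 231 · (1/2) = (232 − 1) · (1/2) = 231/2 ≈ 115.500.

E[X] = 231/2 = 115.500.


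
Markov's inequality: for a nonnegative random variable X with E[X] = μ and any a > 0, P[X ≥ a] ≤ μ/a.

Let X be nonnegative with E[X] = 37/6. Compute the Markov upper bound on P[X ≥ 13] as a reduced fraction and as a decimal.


μ = E[X] = 37/6, a = 13.
Markov: P[X ≥ 13] ≤ μ/a = (37/6)/13 = 37/78.
Numerically: ≈ 0.4744.
(Since a = 13 > μ = 6.1667, the bound 37/78 is < 1 and informative.)

P[X ≥ 13] ≤ 37/78 ≈ 0.4744.


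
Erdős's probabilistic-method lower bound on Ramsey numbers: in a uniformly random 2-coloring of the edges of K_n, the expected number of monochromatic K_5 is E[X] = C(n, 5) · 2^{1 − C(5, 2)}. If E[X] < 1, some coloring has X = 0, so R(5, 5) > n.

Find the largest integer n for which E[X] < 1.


We need C(n, 5) · 2^{1 − 10} < 1, i.e. C(n, 5) < 2^{10 − 1} = 512.
Check values of n near the boundary:
  n = 6: C(6, 5) = 6; 6 < 512? YES
  n = 7: C(7, 5) = 21; 21 < 512? YES
  n = 8: C(8, 5) = 56; 56 < 512? YES
  n = 9: C(9, 5) = 126; 126 < 512? YES
  n = 10: C(10, 5) = 252; 252 < 512? YES
  n = 11: C(11, 5) = 462; 462 < 512? YES
  n = 12: C(12, 5) = 792; 792 < 512? NO
The largest n with C(n, 5) < 512 is n = 11 (where E[X] = 231/256 ≈ 0.9023). Hence R(5, 5) > 11, i.e. R(5, 5) ≥ 12.

Largest n = 11; hence R(5, 5) > 11.


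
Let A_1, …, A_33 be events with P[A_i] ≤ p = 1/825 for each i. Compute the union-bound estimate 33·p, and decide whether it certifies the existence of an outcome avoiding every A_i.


Union bound: P[∪_{i=1}^{33} A_i] ≤ Σ_i P[A_i] ≤ 33·p = 33·(1/825) = 1/25.
Numerically: 1/25 ≈ 0.040.
Is 1/25 < 1? YES.
Since P[∪ A_i] ≤ 1/25 < 1, the complement has P[∩ A_i^c] ≥ 1 − 1/25 = 24/25 > 0, so some outcome avoids every A_i.

33·p = 1/25 ≈ 0.040; existence CERTIFIED by the union bound.


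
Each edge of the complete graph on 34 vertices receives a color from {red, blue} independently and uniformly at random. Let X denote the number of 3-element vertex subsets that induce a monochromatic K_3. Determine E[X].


Let X = Σ_S X_S over the C(34, 3) = 5984 subsets S of size 3, where X_S = 1 if the K_3 on S is monochromatic.
For a fixed S, the K_3 on S has C(3, 2) = 3 edges. P[all 3 edges red] = (1/2)^3, and likewise for blue, so P[monochromatic] = 2·(1/2)^3 = 2^{1 − 3} = 1/4.
By linearity: E[X] = C(34, 3) · 2^{1 − 3} = 5984 · 1/4 = 1496.
Numerically: E[X] ≈ 1496.0000.

E[X] = C(34,3)·2^(1−C(3,2)) = 1496 ≈ 1496.0000.


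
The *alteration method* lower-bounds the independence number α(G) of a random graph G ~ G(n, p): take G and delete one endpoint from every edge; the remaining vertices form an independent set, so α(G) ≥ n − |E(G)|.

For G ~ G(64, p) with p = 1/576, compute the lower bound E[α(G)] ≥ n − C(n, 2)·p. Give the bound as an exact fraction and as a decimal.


E[|E(G)|] = C(64, 2)·p = 2016 · (1/576) = 7/2.
E[α(G)] ≥ n − E[|E(G)|] = 64 − 7/2 = 121/2.
Numerically: ≈ 60.5000.
(This is only a lower bound; the true E[α(G)] may be larger.)

E[α(G)] ≥ 121/2 ≈ 60.5000.


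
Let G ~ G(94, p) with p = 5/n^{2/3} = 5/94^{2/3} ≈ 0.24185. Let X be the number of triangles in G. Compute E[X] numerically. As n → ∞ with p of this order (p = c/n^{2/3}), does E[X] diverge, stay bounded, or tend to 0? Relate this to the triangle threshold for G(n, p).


Number of potential triangles: C(94, 3) = 134044.
Each occurs with probability p³ ≈ (0.24185)³ ≈ 1.4146673e-02.
By linearity: E[X] = C(94, 3)·p³ ≈ 134044 · 1.4146673e-02 ≈ 1896.27660.
Since α = 2/3 < 1, p = c/n^{2/3} ≫ 1/n is above the triangle threshold p ~ 1/n. Asymptotically E[X] ~ (c³/6)·n^{3(1−α)} = (5³/6)·n^{1} → ∞; triangles are abundant w.h.p.

E[X] ≈ 1896.27660; in regime p = Θ(1/n^{2/3}) E[X] diverges (above the triangle threshold p ~ 1/n).


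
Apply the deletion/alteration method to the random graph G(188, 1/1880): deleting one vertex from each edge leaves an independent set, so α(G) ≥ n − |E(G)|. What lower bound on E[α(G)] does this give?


E[|E(G)|] = C(188, 2)·p = 17578 · (1/1880) = 187/20.
E[α(G)] ≥ n − E[|E(G)|] = 188 − 187/20 = 3573/20.
Numerically: ≈ 178.6500.
(This is only a lower bound; the true E[α(G)] may be larger.)

E[α(G)] ≥ 3573/20 ≈ 178.6500.


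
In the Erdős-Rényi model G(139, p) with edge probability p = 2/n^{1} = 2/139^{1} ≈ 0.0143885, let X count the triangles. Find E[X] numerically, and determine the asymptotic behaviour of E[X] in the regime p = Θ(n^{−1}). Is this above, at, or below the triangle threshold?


Number of potential triangles: C(139, 3) = 437989.
Each occurs with probability p³ ≈ (0.0143885)³ ≈ 2.97882909e-06.
By linearity: E[X] = C(139, 3)·p³ ≈ 437989 · 2.97882909e-06 ≈ 1.304694.
Here α = 1, so p = 2/n is exactly at the triangle threshold p ~ 1/n. Asymptotically E[X] → c³/6 = 2³/6 = 4/3 ≈ 1.333333, a bounded constant. In this regime the triangle count is asymptotically Poisson(c³/6).

E[X] ≈ 1.304694; in regime p = Θ(1/n^{1}) E[X] stays bounded (at the triangle threshold p ~ 1/n).


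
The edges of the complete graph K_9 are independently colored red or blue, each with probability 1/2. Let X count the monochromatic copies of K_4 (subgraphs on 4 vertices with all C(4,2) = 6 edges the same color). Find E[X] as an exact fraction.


Let X = Σ_S X_S over the C(9, 4) = 126 subsets S of size 4, where X_S = 1 if the K_4 on S is monochromatic.
For a fixed S, the K_4 on S has C(4, 2) = 6 edges. P[all 6 edges red] = (1/2)^6, and likewise for blue, so P[monochromatic] = 2·(1/2)^6 = 2^{1 − 6} = 1/32.
By linearity: E[X] = C(9, 4) · 2^{1 − 6} = 126 · 1/32 = 63/16.
Numerically: E[X] ≈ 3.938.

E[X] = C(9,4)·2^(1−C(4,2)) = 63/16 ≈ 3.938.


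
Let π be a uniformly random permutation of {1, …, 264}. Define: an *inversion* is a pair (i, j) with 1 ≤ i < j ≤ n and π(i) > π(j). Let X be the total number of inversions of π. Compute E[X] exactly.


Write X = Σ X_I over the C(264, 2) = 34716 pairs i < j, with X_I the indicator of one inversion.
There are 34716 indicators.
For each fixed pair i < j, the values π(i) and π(j) are two distinct elements of {1, …, 264} in uniformly random order; by symmetry P[π(i) > π(j)] = 1/2.
By linearity: E[X] = 34716 · (1/2) = C(264, 2) · (1/2) = 34716/2 = 17358 ≈ 17358.000000.

E[X] = 17358 = 17358.000000.


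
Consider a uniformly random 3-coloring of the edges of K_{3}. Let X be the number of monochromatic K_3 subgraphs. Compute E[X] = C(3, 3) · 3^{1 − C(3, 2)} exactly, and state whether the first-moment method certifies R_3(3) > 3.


E[X] = C(3, 3) · 3^{1 − 3} = 1 · 3^{−2} = 1/9.
As a reduced fraction: E[X] = 1/9 ≈ 0.111.
Is E[X] < 1? YES.
Since E[X] < 1, there exists a 3-coloring of K_{3} with no monochromatic K_3; hence R_3(3) > 3.

E[X] = 1/9 ≈ 0.111; E[X] < 1, so R_3(3) > 3.


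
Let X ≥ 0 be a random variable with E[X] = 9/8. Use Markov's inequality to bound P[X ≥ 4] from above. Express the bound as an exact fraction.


μ = E[X] = 9/8, a = 4.
Markov: P[X ≥ 4] ≤ μ/a = (9/8)/4 = 9/32.
Numerically: ≈ 0.281250.
(Since a = 4 > μ = 1.125000, the bound 9/32 is < 1 and informative.)

P[X ≥ 4] ≤ 9/32 ≈ 0.281250.


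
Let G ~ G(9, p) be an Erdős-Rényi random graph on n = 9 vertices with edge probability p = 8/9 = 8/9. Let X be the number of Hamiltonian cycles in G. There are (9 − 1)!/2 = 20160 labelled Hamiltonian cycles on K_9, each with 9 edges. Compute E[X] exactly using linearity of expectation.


K_9 has (9 − 1)!/2 = 20160 labelled Hamiltonian cycles.
For each such Hamiltonian cycle H, let X_H = 1 if all 9 edges of H are present in G. Then P[X_H = 1] = p^{9} = (8/9)^{9} = 134217728/387420489.
By linearity: E[X] = Σ_H E[X_H] = 20160 · p^{9} = 20160 · 134217728/387420489 = 300647710720/43046721.
Numerically: E[X] ≈ 6984.22.

E[X] = 20160 · (8/9)^{9} = 300647710720/43046721 ≈ 6984.22.


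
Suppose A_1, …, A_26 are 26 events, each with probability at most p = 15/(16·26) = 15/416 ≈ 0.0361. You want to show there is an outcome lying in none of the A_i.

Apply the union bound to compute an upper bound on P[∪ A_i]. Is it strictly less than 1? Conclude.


Union bound: P[∪_{i=1}^{26} A_i] ≤ Σ_i P[A_i] ≤ 26·p = 26·(15/416) = 15/16.
Numerically: 15/16 ≈ 0.9375.
Is 15/16 < 1? YES.
Since P[∪ A_i] ≤ 15/16 < 1, the complement has P[∩ A_i^c] ≥ 1 − 15/16 = 1/16 > 0, so some outcome avoids every A_i.

26·p = 15/16 ≈ 0.9375; existence CERTIFIED by the union bound.


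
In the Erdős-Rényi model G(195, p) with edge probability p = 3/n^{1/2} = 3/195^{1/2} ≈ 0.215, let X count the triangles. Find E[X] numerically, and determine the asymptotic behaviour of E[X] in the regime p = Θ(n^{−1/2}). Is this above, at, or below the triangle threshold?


Number of potential triangles: C(195, 3) = 1216865.
Each occurs with probability p³ ≈ (0.215)³ ≈ 9.91544e-03.
By linearity: E[X] = C(195, 3)·p³ ≈ 1216865 · 9.91544e-03 ≈ 12065.748.
Since α = 1/2 < 1, p = c/n^{1/2} ≫ 1/n is above the triangle threshold p ~ 1/n. Asymptotically E[X] ~ (c³/6)·n^{3(1−α)} = (3³/6)·n^{1.5} → ∞; triangles are abundant w.h.p.

E[X] ≈ 12065.748; in regime p = Θ(1/n^{1/2}) E[X] diverges (above the triangle threshold p ~ 1/n).


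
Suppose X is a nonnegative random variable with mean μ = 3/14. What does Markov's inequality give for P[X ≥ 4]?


μ = E[X] = 3/14, a = 4.
Markov: P[X ≥ 4] ≤ μ/a = (3/14)/4 = 3/56.
Numerically: ≈ 0.053571.
(Since a = 4 > μ = 0.214286, the bound 3/56 is < 1 and informative.)

P[X ≥ 4] ≤ 3/56 ≈ 0.053571.


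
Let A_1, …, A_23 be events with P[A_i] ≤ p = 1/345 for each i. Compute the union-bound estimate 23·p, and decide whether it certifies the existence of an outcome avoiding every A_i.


Union bound: P[∪_{i=1}^{23} A_i] ≤ Σ_i P[A_i] ≤ 23·p = 23·(1/345) = 1/15.
Numerically: 1/15 ≈ 0.06667.
Is 1/15 < 1? YES.
Since P[∪ A_i] ≤ 1/15 < 1, the complement has P[∩ A_i^c] ≥ 1 − 1/15 = 14/15 > 0, so some outcome avoids every A_i.

23·p = 1/15 ≈ 0.06667; existence CERTIFIED by the union bound.


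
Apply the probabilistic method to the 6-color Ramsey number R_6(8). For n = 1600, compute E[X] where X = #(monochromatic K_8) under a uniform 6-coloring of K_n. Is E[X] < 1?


E[X] = C(1600, 8) · 6^{1 − 28} = 1046712188466516943800 · 6^{−27} = 1046712188466516943800/1023490369077469249536.
As a reduced fraction: E[X] = 4845889761419059925/4738381338321616896 ≈ 1.0226888.
Is E[X] < 1? NO.
Since E[X] ≥ 1, the first-moment bound is inconclusive at n = 1600; it does NOT by itself certify R_6(8) > 1600.

E[X] = 4845889761419059925/4738381338321616896 ≈ 1.0226888; E[X] ≥ 1; first-moment method inconclusive here.


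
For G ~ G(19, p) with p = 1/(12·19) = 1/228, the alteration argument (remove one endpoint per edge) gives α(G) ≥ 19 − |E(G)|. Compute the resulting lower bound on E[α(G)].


E[|E(G)|] = C(19, 2)·p = 171 · (1/228) = 3/4.
E[α(G)] ≥ n − E[|E(G)|] = 19 − 3/4 = 73/4.
Numerically: ≈ 18.2500.
(This is only a lower bound; the true E[α(G)] may be larger.)

E[α(G)] ≥ 73/4 ≈ 18.2500.


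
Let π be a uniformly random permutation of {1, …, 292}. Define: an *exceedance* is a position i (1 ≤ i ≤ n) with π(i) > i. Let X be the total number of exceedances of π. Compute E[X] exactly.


Write X = Σ_{i=1}^{292} X_i, where X_i = 1_{π(i) > i}.
For each fixed i, π(i) is uniform over {1, …, 292} (marginal of a uniform permutation), so P[π(i) > i] = (n − i)/n. Summing: Σ_{i=1}^{292} (n − i)/n = (0 + 1 + … + 291)/292 = 292(292 − 1)/(2·292) = (292 − 1)/2.
Hence E[X] = Σ_{i=1}^{292} (292 − i)/292 = 291/2 ≈ 145.500.

E[X] = 291/2 = 145.500.


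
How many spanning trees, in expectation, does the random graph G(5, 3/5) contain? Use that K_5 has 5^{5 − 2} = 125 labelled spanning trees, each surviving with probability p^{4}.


K_5 has 5^{5 − 2} = 125 labelled spanning trees.
For each such spanning tree H, let X_H = 1 if all 4 edges of H are present in G. Then P[X_H = 1] = p^{4} = (3/5)^{4} = 81/625.
By linearity: E[X] = Σ_H E[X_H] = 125 · p^{4} = 125 · 81/625 = 81/5.
Numerically: E[X] ≈ 16.2.

E[X] = 125 · (3/5)^{4} = 81/5 ≈ 16.2.


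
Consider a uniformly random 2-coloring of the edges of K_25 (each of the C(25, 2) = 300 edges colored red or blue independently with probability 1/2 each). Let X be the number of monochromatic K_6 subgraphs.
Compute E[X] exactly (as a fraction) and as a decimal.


Let X = Σ_S X_S over the C(25, 6) = 177100 subsets S of size 6, where X_S = 1 if the K_6 on S is monochromatic.
For a fixed S, the K_6 on S has C(6, 2) = 15 edges. P[all 15 edges red] = (1/2)^15, and likewise for blue, so P[monochromatic] = 2·(1/2)^15 = 2^{1 − 15} = 1/16384.
Summing: E[X] = C(25, 6) · 2^{1 − 15} = 177100 · 1/16384 = 44275/4096.
Numerically: E[X] ≈ 10.809.

E[X] = C(25,6)·2^(1−C(6,2)) = 44275/4096 ≈ 10.809.


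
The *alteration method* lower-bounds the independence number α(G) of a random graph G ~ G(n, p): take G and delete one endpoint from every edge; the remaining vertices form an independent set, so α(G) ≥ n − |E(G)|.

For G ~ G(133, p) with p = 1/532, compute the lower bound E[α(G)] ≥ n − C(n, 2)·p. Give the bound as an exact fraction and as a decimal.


E[|E(G)|] = C(133, 2)·p = 8778 · (1/532) = 33/2.
E[α(G)] ≥ n − E[|E(G)|] = 133 − 33/2 = 233/2.
Numerically: ≈ 116.50000.
(This is only a lower bound; the true E[α(G)] may be larger.)

E[α(G)] ≥ 233/2 ≈ 116.50000.


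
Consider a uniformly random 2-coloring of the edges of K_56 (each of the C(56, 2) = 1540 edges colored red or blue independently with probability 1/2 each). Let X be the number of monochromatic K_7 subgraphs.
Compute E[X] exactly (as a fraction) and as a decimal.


Let X = Σ_S X_S over the C(56, 7) = 231917400 subsets S of size 7, where X_S = 1 if the K_7 on S is monochromatic.
For a fixed S, the K_7 on S has C(7, 2) = 21 edges. P[all 21 edges red] = (1/2)^21, and likewise for blue, so P[monochromatic] = 2·(1/2)^21 = 2^{1 − 21} = 1/1048576.
By linearity of expectation: E[X] = C(56, 7) · 2^{1 − 21} = 231917400 · 1/1048576 = 28989675/131072.
Numerically: E[X] ≈ 221.17367.

E[X] = C(56,7)·2^(1−C(7,2)) = 28989675/131072 ≈ 221.17367.


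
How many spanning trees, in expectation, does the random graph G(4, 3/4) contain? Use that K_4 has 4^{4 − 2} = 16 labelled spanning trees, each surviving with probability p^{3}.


K_4 has 4^{4 − 2} = 16 labelled spanning trees.
For each such spanning tree H, let X_H = 1 if all 3 edges of H are present in G. Then P[X_H = 1] = p^{3} = (3/4)^{3} = 27/64.
Summing the indicators: E[X] = Σ_H E[X_H] = 16 · p^{3} = 16 · 27/64 = 27/4.
Numerically: E[X] ≈ 6.75.

E[X] = 16 · (3/4)^{3} = 27/4 ≈ 6.75.


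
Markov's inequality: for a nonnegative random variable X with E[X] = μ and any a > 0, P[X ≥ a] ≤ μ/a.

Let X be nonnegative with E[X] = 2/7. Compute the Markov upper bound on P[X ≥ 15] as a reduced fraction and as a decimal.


μ = E[X] = 2/7, a = 15.
Markov: P[X ≥ 15] ≤ μ/a = (2/7)/15 = 2/105.
Numerically: ≈ 0.019048.
(Since a = 15 > μ = 0.285714, the bound 2/105 is < 1 and informative.)

P[X ≥ 15] ≤ 2/105 ≈ 0.019048.


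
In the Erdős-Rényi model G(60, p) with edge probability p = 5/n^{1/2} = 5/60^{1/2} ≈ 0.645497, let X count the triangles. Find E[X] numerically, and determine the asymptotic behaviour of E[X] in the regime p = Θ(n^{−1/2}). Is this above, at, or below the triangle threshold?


Number of potential triangles: C(60, 3) = 34220.
Each occurs with probability p³ ≈ (0.645497)³ ≈ 2.68957177e-01.
By linearity: E[X] = C(60, 3)·p³ ≈ 34220 · 2.68957177e-01 ≈ 9203.714591.
Since α = 1/2 < 1, p = c/n^{1/2} ≫ 1/n is above the triangle threshold p ~ 1/n. Asymptotically E[X] ~ (c³/6)·n^{3(1−α)} = (5³/6)·n^{1.5} → ∞; triangles are abundant w.h.p.

E[X] ≈ 9203.714591; in regime p = Θ(1/n^{1/2}) E[X] diverges (above the triangle threshold p ~ 1/n).


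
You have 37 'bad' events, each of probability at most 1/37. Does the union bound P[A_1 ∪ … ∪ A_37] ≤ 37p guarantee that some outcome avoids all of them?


Union bound: P[∪_{i=1}^{37} A_i] ≤ Σ_i P[A_i] ≤ 37·p = 37·(1/37) = 1.
Numerically: 1 ≈ 1.00000.
Is 1 < 1? NO.
Since the bound 1 is ≥ 1, the union bound is uninformative here; it does NOT by itself certify existence.

37·p = 1 ≈ 1.00000; existence NOT certified by the union bound.


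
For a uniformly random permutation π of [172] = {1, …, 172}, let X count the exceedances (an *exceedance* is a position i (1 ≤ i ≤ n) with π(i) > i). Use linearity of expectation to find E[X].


Write X = Σ_{i=1}^{172} X_i, where X_i = 1_{π(i) > i}.
For each fixed i, π(i) is uniform over {1, …, 172} (marginal of a uniform permutation), so P[π(i) > i] = (n − i)/n. Summing: Σ_{i=1}^{172} (n − i)/n = (0 + 1 + … + 171)/172 = 172(172 − 1)/(2·172) = (172 − 1)/2.
Hence E[X] = Σ_{i=1}^{172} (172 − i)/172 = 171/2 ≈ 85.500.

E[X] = 171/2 = 85.500.


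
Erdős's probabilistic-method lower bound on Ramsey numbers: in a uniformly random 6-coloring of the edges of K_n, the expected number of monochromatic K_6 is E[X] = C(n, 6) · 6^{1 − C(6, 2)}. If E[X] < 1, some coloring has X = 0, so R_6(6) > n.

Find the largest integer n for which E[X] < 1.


We need C(n, 6) · 6^{1 − 15} < 1, i.e. C(n, 6) < 6^{15 − 1} = 78364164096.
Check values of n near the boundary:
  n = 197: C(197, 6) = 75176946208; 75176946208 < 78364164096? YES
  n = 198: C(198, 6) = 77526225777; 77526225777 < 78364164096? YES
  n = 199: C(199, 6) = 79936367511; 79936367511 < 78364164096? NO
  n = 200: C(200, 6) = 82408626300; 82408626300 < 78364164096? NO
The largest n with C(n, 6) < 78364164096 is n = 198 (where E[X] = 25842075259/26121388032 ≈ 0.9893). Hence R_6(6) > 198, i.e. R_6(6) ≥ 199.

Largest n = 198; hence R_6(6) > 198.


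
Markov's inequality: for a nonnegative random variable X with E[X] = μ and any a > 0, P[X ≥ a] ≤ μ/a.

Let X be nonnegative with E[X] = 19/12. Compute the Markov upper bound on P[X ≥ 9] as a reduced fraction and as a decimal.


μ = E[X] = 19/12, a = 9.
Markov: P[X ≥ 9] ≤ μ/a = (19/12)/9 = 19/108.
Numerically: ≈ 0.176.
(Since a = 9 > μ = 1.583, the bound 19/108 is < 1 and informative.)

P[X ≥ 9] ≤ 19/108 ≈ 0.176.


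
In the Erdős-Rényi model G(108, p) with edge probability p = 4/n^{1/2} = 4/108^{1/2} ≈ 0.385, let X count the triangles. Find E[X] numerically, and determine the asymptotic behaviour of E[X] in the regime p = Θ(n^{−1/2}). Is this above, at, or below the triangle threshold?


Number of potential triangles: C(108, 3) = 204156.
Each occurs with probability p³ ≈ (0.385)³ ≈ 5.70222e-02.
By linearity: E[X] = C(108, 3)·p³ ≈ 204156 · 5.70222e-02 ≈ 11641.434.
Since α = 1/2 < 1, p = c/n^{1/2} ≫ 1/n is above the triangle threshold p ~ 1/n. Asymptotically E[X] ~ (c³/6)·n^{3(1−α)} = (4³/6)·n^{1.5} → ∞; triangles are abundant w.h.p.

E[X] ≈ 11641.434; in regime p = Θ(1/n^{1/2}) E[X] diverges (above the triangle threshold p ~ 1/n).


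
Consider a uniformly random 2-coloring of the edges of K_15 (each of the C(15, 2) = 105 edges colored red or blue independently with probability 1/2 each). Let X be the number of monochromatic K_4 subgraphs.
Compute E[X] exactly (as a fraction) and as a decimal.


Let X = Σ_S X_S over the C(15, 4) = 1365 subsets S of size 4, where X_S = 1 if the K_4 on S is monochromatic.
For a fixed S, the K_4 on S has C(4, 2) = 6 edges. P[all 6 edges red] = (1/2)^6, and likewise for blue, so P[monochromatic] = 2·(1/2)^6 = 2^{1 − 6} = 1/32.
By linearity: E[X] = C(15, 4) · 2^{1 − 6} = 1365 · 1/32 = 1365/32.
Numerically: E[X] ≈ 42.656250.

E[X] = C(15,4)·2^(1−C(4,2)) = 1365/32 ≈ 42.656250.


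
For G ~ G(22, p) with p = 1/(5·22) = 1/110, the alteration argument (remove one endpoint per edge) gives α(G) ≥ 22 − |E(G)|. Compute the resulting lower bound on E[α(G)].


E[|E(G)|] = C(22, 2)·p = 231 · (1/110) = 21/10.
E[α(G)] ≥ n − E[|E(G)|] = 22 − 21/10 = 199/10.
Numerically: ≈ 19.90000.
(This is only a lower bound; the true E[α(G)] may be larger.)

E[α(G)] ≥ 199/10 ≈ 19.90000.


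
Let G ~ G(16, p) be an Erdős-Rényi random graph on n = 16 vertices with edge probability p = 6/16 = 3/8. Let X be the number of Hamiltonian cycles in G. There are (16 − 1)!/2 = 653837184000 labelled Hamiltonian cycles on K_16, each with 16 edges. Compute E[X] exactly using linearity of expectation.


K_16 has (16 − 1)!/2 = 653837184000 labelled Hamiltonian cycles.
For each such Hamiltonian cycle H, let X_H = 1 if all 16 edges of H are present in G. Then P[X_H = 1] = p^{16} = (3/8)^{16} = 43046721/281474976710656.
Summing the indicators: E[X] = Σ_H E[X_H] = 653837184000 · p^{16} = 653837184000 · 43046721/281474976710656 = 27485885585032875/274877906944.
Numerically: E[X] ≈ 99993.

E[X] = 653837184000 · (3/8)^{16} = 27485885585032875/274877906944 ≈ 99993.


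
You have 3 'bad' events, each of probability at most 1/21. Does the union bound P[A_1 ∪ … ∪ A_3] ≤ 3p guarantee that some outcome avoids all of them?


Union bound: P[∪_{i=1}^{3} A_i] ≤ Σ_i P[A_i] ≤ 3·p = 3·(1/21) = 1/7.
Numerically: 1/7 ≈ 0.1428571.
Is 1/7 < 1? YES.
Since P[∪ A_i] ≤ 1/7 < 1, the complement has P[∩ A_i^c] ≥ 1 − 1/7 = 6/7 > 0, so some outcome avoids every A_i.

3·p = 1/7 ≈ 0.1428571; existence CERTIFIED by the union bound.


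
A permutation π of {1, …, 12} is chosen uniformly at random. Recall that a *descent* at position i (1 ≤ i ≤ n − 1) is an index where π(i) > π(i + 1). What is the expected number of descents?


Write X = Σ X_I over i = 1, …, 11, with X_I the indicator of one descent.
There are 11 indicators.
For each fixed i, the pair (π(i), π(i+1)) is a uniformly random ordered pair of distinct values from {1, …, 12}; by symmetry P[π(i) > π(i+1)] = 1/2.
By linearity: E[X] = 11 · (1/2) = (12 − 1) · (1/2) = 11/2 ≈ 5.500000.

E[X] = 11/2 = 5.500000.


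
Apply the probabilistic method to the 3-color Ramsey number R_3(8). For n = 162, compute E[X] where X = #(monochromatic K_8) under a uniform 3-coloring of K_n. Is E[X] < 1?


E[X] = C(162, 8) · 3^{1 − 28} = 9870758125020 · 3^{−27} = 9870758125020/7625597484987.
As a reduced fraction: E[X] = 121861211420/94143178827 ≈ 1.2944.
Is E[X] < 1? NO.
Since E[X] ≥ 1, the first-moment bound is inconclusive at n = 162; it does NOT by itself certify R_3(8) > 162.

E[X] = 121861211420/94143178827 ≈ 1.2944; E[X] ≥ 1; first-moment method inconclusive here.


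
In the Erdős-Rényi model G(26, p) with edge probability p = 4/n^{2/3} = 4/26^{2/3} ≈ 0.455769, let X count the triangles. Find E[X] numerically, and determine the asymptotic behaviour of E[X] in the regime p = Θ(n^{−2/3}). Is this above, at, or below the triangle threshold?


Number of potential triangles: C(26, 3) = 2600.
Each occurs with probability p³ ≈ (0.455769)³ ≈ 9.46745562e-02.
By linearity: E[X] = C(26, 3)·p³ ≈ 2600 · 9.46745562e-02 ≈ 246.153846.
Since α = 2/3 < 1, p = c/n^{2/3} ≫ 1/n is above the triangle threshold p ~ 1/n. Asymptotically E[X] ~ (c³/6)·n^{3(1−α)} = (4³/6)·n^{1} → ∞; triangles are abundant w.h.p.

E[X] ≈ 246.153846; in regime p = Θ(1/n^{2/3}) E[X] diverges (above the triangle threshold p ~ 1/n).
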